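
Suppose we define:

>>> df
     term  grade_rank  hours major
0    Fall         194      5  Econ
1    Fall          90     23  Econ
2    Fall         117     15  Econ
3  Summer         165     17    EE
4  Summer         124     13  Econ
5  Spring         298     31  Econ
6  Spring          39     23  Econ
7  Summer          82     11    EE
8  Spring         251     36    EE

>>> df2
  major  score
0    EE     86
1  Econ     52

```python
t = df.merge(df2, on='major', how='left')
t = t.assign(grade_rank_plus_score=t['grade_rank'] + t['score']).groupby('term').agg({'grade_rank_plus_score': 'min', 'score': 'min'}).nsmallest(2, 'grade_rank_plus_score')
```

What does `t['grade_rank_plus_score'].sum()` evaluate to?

233

merge on 'major' (how='left') → 9 rows:
     term  grade_rank  hours major  score
0    Fall         194      5  Econ     52
1    Fall          90     23  Econ     52
2    Fall         117     15  Econ     52
3  Summer         165     17    EE     86
4  Summer         124     13  Econ     52
5  Spring         298     31  Econ     52
6  Spring          39     23  Econ     52
7  Summer          82     11    EE     86
8  Spring         251     36    EE     86
add column grade_rank_plus_score = t['grade_rank'] + t['score']:
     term  grade_rank  hours major  score  grade_rank_plus_score
0    Fall         194      5  Econ     52                    246
1    Fall          90     23  Econ     52                    142
2    Fall         117     15  Econ     52                    169
3  Summer         165     17    EE     86                    251
4  Summer         124     13  Econ     52                    176
5  Spring         298     31  Econ     52                    350
6  Spring          39     23  Econ     52                     91
7  Summer          82     11    EE     86                    168
8  Spring         251     36    EE     86                    337
group by term: min(grade_rank_plus_score), min(score):
        grade_rank_plus_score  score
term                                
Fall                      142     52
Spring                     91     52
Summer                    168     52
take 2 rows with smallest grade_rank_plus_score:
        grade_rank_plus_score  score
term                                
Spring                     91     52
Fall                      142     52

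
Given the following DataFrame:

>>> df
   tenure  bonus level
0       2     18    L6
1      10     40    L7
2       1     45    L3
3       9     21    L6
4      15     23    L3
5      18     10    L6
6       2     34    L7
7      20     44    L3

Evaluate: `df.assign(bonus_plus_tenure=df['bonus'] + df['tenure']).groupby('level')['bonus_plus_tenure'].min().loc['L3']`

38

add column bonus_plus_tenure = df['bonus'] + df['tenure']:
   tenure  bonus level  bonus_plus_tenure
0       2     18    L6                 20
1      10     40    L7                 50
2       1     45    L3                 46
3       9     21    L6                 30
4      15     23    L3                 38
5      18     10    L6                 28
6       2     34    L7                 36
7      20     44    L3                 64
group by level, min of bonus_plus_tenure:
level
L3    38
L6    20
L7    36
Name: bonus_plus_tenure, dtype: int64
value at index 'L3' → 38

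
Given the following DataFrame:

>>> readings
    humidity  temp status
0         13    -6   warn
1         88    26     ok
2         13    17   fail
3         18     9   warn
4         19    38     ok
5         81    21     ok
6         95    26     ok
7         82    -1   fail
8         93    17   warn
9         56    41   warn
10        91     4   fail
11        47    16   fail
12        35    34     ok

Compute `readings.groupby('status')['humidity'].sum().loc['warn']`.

group by status, sum of humidity:
status
fail    233
ok      318
warn    180
Name: humidity, dtype: int64
Then the value at index 'warn': 180

180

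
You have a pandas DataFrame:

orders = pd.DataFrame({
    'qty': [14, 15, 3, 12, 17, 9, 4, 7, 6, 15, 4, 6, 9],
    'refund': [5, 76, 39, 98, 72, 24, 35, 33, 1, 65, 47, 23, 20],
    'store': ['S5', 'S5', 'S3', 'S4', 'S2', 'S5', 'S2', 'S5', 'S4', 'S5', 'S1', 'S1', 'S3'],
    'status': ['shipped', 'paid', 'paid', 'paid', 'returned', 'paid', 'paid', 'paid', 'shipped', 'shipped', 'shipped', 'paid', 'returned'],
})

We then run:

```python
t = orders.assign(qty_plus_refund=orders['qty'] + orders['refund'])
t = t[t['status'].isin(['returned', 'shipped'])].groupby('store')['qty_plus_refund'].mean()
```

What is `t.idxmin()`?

S4

add column qty_plus_refund = orders['qty'] + orders['refund']:
    qty  refund store    status  qty_plus_refund
0    14       5    S5   shipped               19
1    15      76    S5      paid               91
2     3      39    S3      paid               42
3    12      98    S4      paid              110
4    17      72    S2  returned               89
5     9      24    S5      paid               33
6     4      35    S2      paid               39
7     7      33    S5      paid               40
8     6       1    S4   shipped                7
9    15      65    S5   shipped               80
10    4      47    S1   shipped               51
11    6      23    S1      paid               29
12    9      20    S3  returned               29
filter rows where status in ['returned', 'shipped']:
    qty  refund store    status  qty_plus_refund
0    14       5    S5   shipped               19
4    17      72    S2  returned               89
8     6       1    S4   shipped                7
9    15      65    S5   shipped               80
10    4      47    S1   shipped               51
12    9      20    S3  returned               29
group by store, mean of qty_plus_refund:
store
S1    51.0
S2    89.0
S3    29.0
S4     7.0
S5    49.5
Name: qty_plus_refund, dtype: float64
Then the label with the smallest value: S4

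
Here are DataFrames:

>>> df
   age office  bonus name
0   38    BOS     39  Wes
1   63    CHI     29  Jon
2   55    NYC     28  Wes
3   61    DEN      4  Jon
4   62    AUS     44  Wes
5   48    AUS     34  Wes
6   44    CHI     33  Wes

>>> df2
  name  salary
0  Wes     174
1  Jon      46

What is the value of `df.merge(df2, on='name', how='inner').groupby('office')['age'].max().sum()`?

merge on 'name' (how='inner') → 7 rows:
   age office  bonus name  salary
0   38    BOS     39  Wes     174
1   63    CHI     29  Jon      46
2   55    NYC     28  Wes     174
3   61    DEN      4  Jon      46
4   62    AUS     44  Wes     174
5   48    AUS     34  Wes     174
6   44    CHI     33  Wes     174
group by office, max of age:
office
AUS    62
BOS    38
CHI    63
DEN    61
NYC    55
Name: age, dtype: int64
The sum of the resulting series is 279.

279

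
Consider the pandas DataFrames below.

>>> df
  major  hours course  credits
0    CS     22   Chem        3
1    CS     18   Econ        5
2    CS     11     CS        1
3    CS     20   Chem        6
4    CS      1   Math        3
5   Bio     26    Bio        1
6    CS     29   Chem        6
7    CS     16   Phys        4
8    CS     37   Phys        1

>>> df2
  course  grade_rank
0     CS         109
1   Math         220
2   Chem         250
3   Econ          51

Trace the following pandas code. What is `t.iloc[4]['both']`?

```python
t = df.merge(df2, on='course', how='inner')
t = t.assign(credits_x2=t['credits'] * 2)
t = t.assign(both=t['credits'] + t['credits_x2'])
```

merge on 'course' (how='inner') → 6 rows:
  major  hours course  credits  grade_rank
0    CS     22   Chem        3         250
1    CS     18   Econ        5          51
2    CS     11     CS        1         109
3    CS     20   Chem        6         250
4    CS      1   Math        3         220
5    CS     29   Chem        6         250
add column credits_x2 = t['credits'] * 2:
  major  hours course  credits  grade_rank  credits_x2
0    CS     22   Chem        3         250           6
1    CS     18   Econ        5          51          10
2    CS     11     CS        1         109           2
3    CS     20   Chem        6         250          12
4    CS      1   Math        3         220           6
5    CS     29   Chem        6         250          12
add column both = t['credits'] + t['credits_x2']:
  major  hours course  credits  grade_rank  credits_x2  both
0    CS     22   Chem        3         250           6     9
1    CS     18   Econ        5          51          10    15
2    CS     11     CS        1         109           2     3
3    CS     20   Chem        6         250          12    18
4    CS      1   Math        3         220           6     9
5    CS     29   Chem        6         250          12    18
Then the value at position 4, column 'both': 9

9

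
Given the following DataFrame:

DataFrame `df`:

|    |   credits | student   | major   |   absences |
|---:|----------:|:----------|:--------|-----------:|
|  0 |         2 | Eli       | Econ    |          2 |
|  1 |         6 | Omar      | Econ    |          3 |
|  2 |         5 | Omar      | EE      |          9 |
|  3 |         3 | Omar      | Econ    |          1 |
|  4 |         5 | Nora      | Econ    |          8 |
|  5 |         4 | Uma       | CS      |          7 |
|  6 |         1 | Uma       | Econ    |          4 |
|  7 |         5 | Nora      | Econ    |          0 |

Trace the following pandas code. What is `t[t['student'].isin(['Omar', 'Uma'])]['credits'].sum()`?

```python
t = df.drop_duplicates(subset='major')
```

drop duplicate major (keep=first):
   credits student major  absences
0        2     Eli  Econ         2
2        5    Omar    EE         9
5        4     Uma    CS         7
filter rows where student in ['Omar', 'Uma']:
   credits student major  absences
2        5    Omar    EE         9
5        4     Uma    CS         7

9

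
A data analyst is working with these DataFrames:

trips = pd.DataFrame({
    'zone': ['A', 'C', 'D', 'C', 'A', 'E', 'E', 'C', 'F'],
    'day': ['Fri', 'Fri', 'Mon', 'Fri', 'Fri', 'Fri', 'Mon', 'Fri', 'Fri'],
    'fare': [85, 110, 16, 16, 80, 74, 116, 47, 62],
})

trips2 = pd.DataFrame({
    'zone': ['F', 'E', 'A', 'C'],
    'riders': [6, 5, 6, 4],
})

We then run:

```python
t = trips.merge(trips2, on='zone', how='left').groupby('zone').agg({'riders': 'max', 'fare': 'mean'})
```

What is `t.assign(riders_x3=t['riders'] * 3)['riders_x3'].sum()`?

63.0

merge on 'zone' (how='left') → 9 rows:
  zone  day  fare  riders
0    A  Fri    85     6.0
1    C  Fri   110     4.0
2    D  Mon    16     NaN
3    C  Fri    16     4.0
4    A  Fri    80     6.0
5    E  Fri    74     5.0
6    E  Mon   116     5.0
7    C  Fri    47     4.0
8    F  Fri    62     6.0
group by zone: max(riders), mean(fare):
      riders       fare
zone                   
A        6.0  82.500000
C        4.0  57.666667
D        NaN  16.000000
E        5.0  95.000000
F        6.0  62.000000
add column riders_x3 = t['riders'] * 3:
      riders       fare  riders_x3
zone                              
A        6.0  82.500000       18.0
C        4.0  57.666667       12.0
D        NaN  16.000000        NaN
E        5.0  95.000000       15.0
F        6.0  62.000000       18.0
Reading off the sum of column 'riders_x3', we get 63.0.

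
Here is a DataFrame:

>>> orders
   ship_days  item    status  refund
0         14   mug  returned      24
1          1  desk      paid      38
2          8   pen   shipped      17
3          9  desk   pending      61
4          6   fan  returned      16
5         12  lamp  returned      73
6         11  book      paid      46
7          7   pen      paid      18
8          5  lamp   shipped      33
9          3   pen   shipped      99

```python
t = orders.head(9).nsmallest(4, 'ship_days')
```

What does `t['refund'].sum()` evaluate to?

take first 9 rows:
   ship_days  item    status  refund
0         14   mug  returned      24
1          1  desk      paid      38
2          8   pen   shipped      17
3          9  desk   pending      61
4          6   fan  returned      16
5         12  lamp  returned      73
6         11  book      paid      46
7          7   pen      paid      18
8          5  lamp   shipped      33
take 4 rows with smallest ship_days:
   ship_days  item    status  refund
1          1  desk      paid      38
8          5  lamp   shipped      33
4          6   fan  returned      16
7          7   pen      paid      18
Finally, sum of column 'refund' = 105.

105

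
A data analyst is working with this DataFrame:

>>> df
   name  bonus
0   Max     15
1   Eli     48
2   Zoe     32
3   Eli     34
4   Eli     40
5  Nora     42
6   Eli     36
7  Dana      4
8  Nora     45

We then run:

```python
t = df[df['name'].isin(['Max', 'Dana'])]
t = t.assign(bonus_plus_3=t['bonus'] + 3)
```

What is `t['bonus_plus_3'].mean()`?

filter rows where name in ['Max', 'Dana']:
   name  bonus
0   Max     15
7  Dana      4
add column bonus_plus_3 = t['bonus'] + 3:
   name  bonus  bonus_plus_3
0   Max     15            18
7  Dana      4             7
Then the mean of column 'bonus_plus_3': 12.5

12.5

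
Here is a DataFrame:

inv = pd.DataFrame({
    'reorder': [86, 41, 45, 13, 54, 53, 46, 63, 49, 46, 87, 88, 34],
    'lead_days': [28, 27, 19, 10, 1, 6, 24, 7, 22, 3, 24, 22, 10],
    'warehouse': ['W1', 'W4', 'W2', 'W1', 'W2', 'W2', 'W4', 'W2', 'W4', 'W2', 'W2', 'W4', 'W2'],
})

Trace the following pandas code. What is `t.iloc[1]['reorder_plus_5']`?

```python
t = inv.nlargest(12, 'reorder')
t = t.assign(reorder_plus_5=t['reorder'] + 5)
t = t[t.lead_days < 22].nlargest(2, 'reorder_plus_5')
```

take 12 rows with largest reorder:
    reorder  lead_days warehouse
11       88         22        W4
10       87         24        W2
0        86         28        W1
7        63          7        W2
4        54          1        W2
5        53          6        W2
8        49         22        W4
6        46         24        W4
9        46          3        W2
2        45         19        W2
1        41         27        W4
12       34         10        W2
add column reorder_plus_5 = t['reorder'] + 5:
    reorder  lead_days warehouse  reorder_plus_5
11       88         22        W4              93
10       87         24        W2              92
0        86         28        W1              91
7        63          7        W2              68
4        54          1        W2              59
5        53          6        W2              58
8        49         22        W4              54
6        46         24        W4              51
9        46          3        W2              51
2        45         19        W2              50
1        41         27        W4              46
12       34         10        W2              39
filter rows where lead_days < 22:
    reorder  lead_days warehouse  reorder_plus_5
7        63          7        W2              68
4        54          1        W2              59
5        53          6        W2              58
9        46          3        W2              51
2        45         19        W2              50
12       34         10        W2              39
take 2 rows with largest reorder_plus_5:
   reorder  lead_days warehouse  reorder_plus_5
7       63          7        W2              68
4       54          1        W2              59
Reading off the value at position 1, column 'reorder_plus_5', we get 59.

59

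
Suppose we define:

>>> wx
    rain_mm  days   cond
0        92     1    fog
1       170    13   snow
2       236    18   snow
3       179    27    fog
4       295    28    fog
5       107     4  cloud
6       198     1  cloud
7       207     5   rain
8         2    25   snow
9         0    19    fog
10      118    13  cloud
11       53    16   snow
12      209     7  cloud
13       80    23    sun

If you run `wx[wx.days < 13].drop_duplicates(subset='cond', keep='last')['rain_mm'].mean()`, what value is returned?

filter rows where days < 13:
    rain_mm  days   cond
0        92     1    fog
5       107     4  cloud
6       198     1  cloud
7       207     5   rain
12      209     7  cloud
drop duplicate cond (keep=last):
    rain_mm  days   cond
0        92     1    fog
7       207     5   rain
12      209     7  cloud

169.333333333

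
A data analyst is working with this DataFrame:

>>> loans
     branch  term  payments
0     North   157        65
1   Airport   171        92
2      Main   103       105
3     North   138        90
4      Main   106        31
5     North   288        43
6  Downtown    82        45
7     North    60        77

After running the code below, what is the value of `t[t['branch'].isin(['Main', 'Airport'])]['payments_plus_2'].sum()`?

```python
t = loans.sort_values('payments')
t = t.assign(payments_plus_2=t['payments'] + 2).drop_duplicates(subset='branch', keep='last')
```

sort by payments:
     branch  term  payments
4      Main   106        31
5     North   288        43
6  Downtown    82        45
0     North   157        65
7     North    60        77
3     North   138        90
1   Airport   171        92
2      Main   103       105
add column payments_plus_2 = t['payments'] + 2:
     branch  term  payments  payments_plus_2
4      Main   106        31               33
5     North   288        43               45
6  Downtown    82        45               47
0     North   157        65               67
7     North    60        77               79
3     North   138        90               92
1   Airport   171        92               94
2      Main   103       105              107
drop duplicate branch (keep=last):
     branch  term  payments  payments_plus_2
6  Downtown    82        45               47
3     North   138        90               92
1   Airport   171        92               94
2      Main   103       105              107
filter rows where branch in ['Main', 'Airport']:
    branch  term  payments  payments_plus_2
1  Airport   171        92               94
2     Main   103       105              107
sum of column 'payments_plus_2' → 201

201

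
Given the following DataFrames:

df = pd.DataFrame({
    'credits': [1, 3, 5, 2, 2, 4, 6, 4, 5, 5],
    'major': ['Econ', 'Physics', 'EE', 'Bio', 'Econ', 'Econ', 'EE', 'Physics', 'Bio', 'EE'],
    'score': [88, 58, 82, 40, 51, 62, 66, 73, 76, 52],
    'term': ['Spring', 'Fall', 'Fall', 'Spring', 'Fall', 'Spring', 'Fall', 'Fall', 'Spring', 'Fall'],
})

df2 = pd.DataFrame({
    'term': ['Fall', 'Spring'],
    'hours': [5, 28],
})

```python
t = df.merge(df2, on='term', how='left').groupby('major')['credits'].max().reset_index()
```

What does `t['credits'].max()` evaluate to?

6

merge on 'term' (how='left') → 10 rows:
   credits    major  score    term  hours
0        1     Econ     88  Spring     28
1        3  Physics     58    Fall      5
2        5       EE     82    Fall      5
3        2      Bio     40  Spring     28
4        2     Econ     51    Fall      5
5        4     Econ     62  Spring     28
6        6       EE     66    Fall      5
7        4  Physics     73    Fall      5
8        5      Bio     76  Spring     28
9        5       EE     52    Fall      5
group by major, max of credits:
major
Bio        5
EE         6
Econ       4
Physics    4
Name: credits, dtype: int64
reset_index():
     major  credits
0      Bio        5
1       EE        6
2     Econ        4
3  Physics        4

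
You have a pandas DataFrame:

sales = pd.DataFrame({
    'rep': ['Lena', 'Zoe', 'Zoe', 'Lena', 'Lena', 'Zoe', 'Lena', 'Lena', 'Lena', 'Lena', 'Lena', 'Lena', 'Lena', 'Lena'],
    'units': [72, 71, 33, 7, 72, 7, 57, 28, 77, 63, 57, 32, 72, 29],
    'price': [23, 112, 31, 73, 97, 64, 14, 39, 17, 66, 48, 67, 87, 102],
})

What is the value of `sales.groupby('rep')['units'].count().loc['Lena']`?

11

group by rep, count of units:
rep
Lena    11
Zoe      3
Name: units, dtype: int64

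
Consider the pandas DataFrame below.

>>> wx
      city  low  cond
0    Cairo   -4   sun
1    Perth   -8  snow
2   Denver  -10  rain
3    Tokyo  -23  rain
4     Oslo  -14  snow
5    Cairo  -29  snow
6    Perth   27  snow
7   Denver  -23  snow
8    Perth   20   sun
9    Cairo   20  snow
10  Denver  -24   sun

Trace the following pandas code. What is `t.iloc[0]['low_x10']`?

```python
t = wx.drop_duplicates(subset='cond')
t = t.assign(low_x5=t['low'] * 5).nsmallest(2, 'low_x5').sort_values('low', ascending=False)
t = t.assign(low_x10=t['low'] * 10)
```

-80

drop duplicate cond (keep=first):
     city  low  cond
0   Cairo   -4   sun
1   Perth   -8  snow
2  Denver  -10  rain
add column low_x5 = t['low'] * 5:
     city  low  cond  low_x5
0   Cairo   -4   sun     -20
1   Perth   -8  snow     -40
2  Denver  -10  rain     -50
take 2 rows with smallest low_x5:
     city  low  cond  low_x5
2  Denver  -10  rain     -50
1   Perth   -8  snow     -40
sort by low descending:
     city  low  cond  low_x5
1   Perth   -8  snow     -40
2  Denver  -10  rain     -50
add column low_x10 = t['low'] * 10:
     city  low  cond  low_x5  low_x10
1   Perth   -8  snow     -40      -80
2  Denver  -10  rain     -50     -100
Then the value at position 0, column 'low_x10': -80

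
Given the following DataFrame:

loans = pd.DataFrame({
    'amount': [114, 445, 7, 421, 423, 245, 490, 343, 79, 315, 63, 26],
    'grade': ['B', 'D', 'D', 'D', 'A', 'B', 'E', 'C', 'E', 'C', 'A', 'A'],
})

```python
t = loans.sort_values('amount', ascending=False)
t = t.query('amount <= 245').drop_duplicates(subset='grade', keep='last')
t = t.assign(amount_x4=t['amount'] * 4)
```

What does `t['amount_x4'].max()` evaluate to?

456

sort by amount descending:
    amount grade
6      490     E
1      445     D
4      423     A
3      421     D
7      343     C
9      315     C
5      245     B
0      114     B
8       79     E
10      63     A
11      26     A
2        7     D
filter rows where amount <= 245:
    amount grade
5      245     B
0      114     B
8       79     E
10      63     A
11      26     A
2        7     D
drop duplicate grade (keep=last):
    amount grade
0      114     B
8       79     E
11      26     A
2        7     D
add column amount_x4 = t['amount'] * 4:
    amount grade  amount_x4
0      114     B        456
8       79     E        316
11      26     A        104
2        7     D         28
max of column 'amount_x4' → 456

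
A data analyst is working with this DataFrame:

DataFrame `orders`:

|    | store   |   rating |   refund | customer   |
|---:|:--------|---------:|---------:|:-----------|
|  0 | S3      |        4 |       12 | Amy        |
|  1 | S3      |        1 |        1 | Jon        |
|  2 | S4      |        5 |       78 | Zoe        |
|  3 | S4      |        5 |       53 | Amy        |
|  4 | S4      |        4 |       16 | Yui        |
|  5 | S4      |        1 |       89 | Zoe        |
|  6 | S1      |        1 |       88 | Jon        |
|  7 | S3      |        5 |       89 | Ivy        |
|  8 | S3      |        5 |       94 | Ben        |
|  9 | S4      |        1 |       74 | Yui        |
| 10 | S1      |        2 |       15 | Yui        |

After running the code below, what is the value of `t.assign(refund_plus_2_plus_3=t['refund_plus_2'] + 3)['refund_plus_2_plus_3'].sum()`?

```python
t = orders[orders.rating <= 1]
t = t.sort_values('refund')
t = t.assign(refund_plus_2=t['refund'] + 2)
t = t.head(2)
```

filter rows where rating <= 1:
  store  rating  refund customer
1    S3       1       1      Jon
5    S4       1      89      Zoe
6    S1       1      88      Jon
9    S4       1      74      Yui
sort by refund:
  store  rating  refund customer
1    S3       1       1      Jon
9    S4       1      74      Yui
6    S1       1      88      Jon
5    S4       1      89      Zoe
add column refund_plus_2 = t['refund'] + 2:
  store  rating  refund customer  refund_plus_2
1    S3       1       1      Jon              3
9    S4       1      74      Yui             76
6    S1       1      88      Jon             90
5    S4       1      89      Zoe             91
take first 2 rows:
  store  rating  refund customer  refund_plus_2
1    S3       1       1      Jon              3
9    S4       1      74      Yui             76
add column refund_plus_2_plus_3 = t['refund_plus_2'] + 3:
  store  rating  refund customer  refund_plus_2  refund_plus_2_plus_3
1    S3       1       1      Jon              3                     6
9    S4       1      74      Yui             76                    79

85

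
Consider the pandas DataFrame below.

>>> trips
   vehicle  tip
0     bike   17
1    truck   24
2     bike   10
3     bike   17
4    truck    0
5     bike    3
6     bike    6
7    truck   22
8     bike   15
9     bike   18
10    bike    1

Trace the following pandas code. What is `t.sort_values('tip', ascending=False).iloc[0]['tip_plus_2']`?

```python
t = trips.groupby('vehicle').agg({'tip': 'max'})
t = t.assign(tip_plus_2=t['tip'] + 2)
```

26

group by vehicle, max of tip:
         tip
vehicle     
bike      18
truck     24
add column tip_plus_2 = t['tip'] + 2:
         tip  tip_plus_2
vehicle                 
bike      18          20
truck     24          26
sort by tip descending:
         tip  tip_plus_2
vehicle                 
truck     24          26
bike      18          20
Then the value at position 0, column 'tip_plus_2': 26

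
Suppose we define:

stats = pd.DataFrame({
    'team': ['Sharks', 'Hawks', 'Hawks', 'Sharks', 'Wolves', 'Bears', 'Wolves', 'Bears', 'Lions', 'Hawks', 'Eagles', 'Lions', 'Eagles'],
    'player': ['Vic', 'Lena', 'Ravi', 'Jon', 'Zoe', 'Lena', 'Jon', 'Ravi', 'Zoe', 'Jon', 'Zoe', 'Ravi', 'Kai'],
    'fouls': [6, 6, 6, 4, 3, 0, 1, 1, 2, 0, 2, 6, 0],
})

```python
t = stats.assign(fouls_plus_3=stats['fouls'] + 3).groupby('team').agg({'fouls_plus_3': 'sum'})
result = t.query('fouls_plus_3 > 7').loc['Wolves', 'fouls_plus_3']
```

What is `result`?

10

add column fouls_plus_3 = stats['fouls'] + 3:
      team player  fouls  fouls_plus_3
0   Sharks    Vic      6             9
1    Hawks   Lena      6             9
2    Hawks   Ravi      6             9
3   Sharks    Jon      4             7
4   Wolves    Zoe      3             6
5    Bears   Lena      0             3
6   Wolves    Jon      1             4
7    Bears   Ravi      1             4
8    Lions    Zoe      2             5
9    Hawks    Jon      0             3
10  Eagles    Zoe      2             5
11   Lions   Ravi      6             9
12  Eagles    Kai      0             3
group by team, sum of fouls_plus_3:
        fouls_plus_3
team                
Bears              7
Eagles             8
Hawks             21
Lions             14
Sharks            16
Wolves            10
filter rows where fouls_plus_3 > 7:
        fouls_plus_3
team                
Eagles             8
Hawks             21
Lions             14
Sharks            16
Wolves            10
Taking the value at row 'Wolves', column 'fouls_plus_3' gives 10.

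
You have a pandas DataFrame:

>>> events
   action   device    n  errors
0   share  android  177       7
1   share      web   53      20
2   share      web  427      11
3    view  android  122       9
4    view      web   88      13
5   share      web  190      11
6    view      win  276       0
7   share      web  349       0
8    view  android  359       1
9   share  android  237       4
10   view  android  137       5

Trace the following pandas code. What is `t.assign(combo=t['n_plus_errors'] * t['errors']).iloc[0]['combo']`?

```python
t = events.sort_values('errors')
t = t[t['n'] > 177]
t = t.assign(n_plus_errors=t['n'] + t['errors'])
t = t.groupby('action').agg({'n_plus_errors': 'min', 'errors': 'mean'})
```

sort by errors:
   action   device    n  errors
6    view      win  276       0
7   share      web  349       0
8    view  android  359       1
9   share  android  237       4
10   view  android  137       5
0   share  android  177       7
3    view  android  122       9
2   share      web  427      11
5   share      web  190      11
4    view      web   88      13
1   share      web   53      20
filter rows where n > 177:
  action   device    n  errors
6   view      win  276       0
7  share      web  349       0
8   view  android  359       1
9  share  android  237       4
2  share      web  427      11
5  share      web  190      11
add column n_plus_errors = t['n'] + t['errors']:
  action   device    n  errors  n_plus_errors
6   view      win  276       0            276
7  share      web  349       0            349
8   view  android  359       1            360
9  share  android  237       4            241
2  share      web  427      11            438
5  share      web  190      11            201
group by action: min(n_plus_errors), mean(errors):
        n_plus_errors  errors
action                       
share             201     6.5
view              276     0.5
add column combo = t['n_plus_errors'] * t['errors']:
        n_plus_errors  errors   combo
action                               
share             201     6.5  1306.5
view              276     0.5   138.0

1306.5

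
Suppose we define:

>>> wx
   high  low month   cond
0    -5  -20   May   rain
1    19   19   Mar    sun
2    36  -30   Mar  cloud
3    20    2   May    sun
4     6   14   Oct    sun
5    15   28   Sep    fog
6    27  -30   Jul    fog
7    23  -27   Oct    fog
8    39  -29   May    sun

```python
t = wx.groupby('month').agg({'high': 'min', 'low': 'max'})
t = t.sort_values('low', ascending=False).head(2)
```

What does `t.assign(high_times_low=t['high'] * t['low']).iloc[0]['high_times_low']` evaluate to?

group by month: min(high), max(low):
       high  low
month           
Jul      27  -30
Mar      19   19
May      -5    2
Oct       6   14
Sep      15   28
sort by low descending:
       high  low
month           
Sep      15   28
Mar      19   19
Oct       6   14
May      -5    2
Jul      27  -30
take first 2 rows:
       high  low
month           
Sep      15   28
Mar      19   19
add column high_times_low = t['high'] * t['low']:
       high  low  high_times_low
month                           
Sep      15   28             420
Mar      19   19             361
Reading off the value at position 0, column 'high_times_low', we get 420.

420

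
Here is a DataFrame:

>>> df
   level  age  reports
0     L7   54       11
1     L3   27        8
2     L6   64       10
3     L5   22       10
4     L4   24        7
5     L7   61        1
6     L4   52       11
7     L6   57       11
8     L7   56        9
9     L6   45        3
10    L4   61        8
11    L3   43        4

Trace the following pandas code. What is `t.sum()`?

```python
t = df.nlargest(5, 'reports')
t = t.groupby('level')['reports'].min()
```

42

take 5 rows with largest reports:
  level  age  reports
0    L7   54       11
6    L4   52       11
7    L6   57       11
2    L6   64       10
3    L5   22       10
group by level, min of reports:
level
L4    11
L5    10
L6    10
L7    11
Name: reports, dtype: int64
Reading off the sum of the resulting series, we get 42.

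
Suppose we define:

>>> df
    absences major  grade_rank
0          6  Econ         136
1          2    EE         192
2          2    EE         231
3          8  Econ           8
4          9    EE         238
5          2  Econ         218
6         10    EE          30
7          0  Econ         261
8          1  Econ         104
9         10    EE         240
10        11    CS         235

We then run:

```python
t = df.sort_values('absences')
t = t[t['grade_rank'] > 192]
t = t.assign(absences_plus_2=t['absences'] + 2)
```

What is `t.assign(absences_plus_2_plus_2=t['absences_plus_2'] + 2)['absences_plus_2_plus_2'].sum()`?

58

sort by absences:
    absences major  grade_rank
7          0  Econ         261
8          1  Econ         104
1          2    EE         192
2          2    EE         231
5          2  Econ         218
0          6  Econ         136
3          8  Econ           8
4          9    EE         238
6         10    EE          30
9         10    EE         240
10        11    CS         235
filter rows where grade_rank > 192:
    absences major  grade_rank
7          0  Econ         261
2          2    EE         231
5          2  Econ         218
4          9    EE         238
9         10    EE         240
10        11    CS         235
add column absences_plus_2 = t['absences'] + 2:
    absences major  grade_rank  absences_plus_2
7          0  Econ         261                2
2          2    EE         231                4
5          2  Econ         218                4
4          9    EE         238               11
9         10    EE         240               12
10        11    CS         235               13
add column absences_plus_2_plus_2 = t['absences_plus_2'] + 2:
    absences major  grade_rank  absences_plus_2  absences_plus_2_plus_2
7          0  Econ         261                2                       4
2          2    EE         231                4                       6
5          2  Econ         218                4                       6
4          9    EE         238               11                      13
9         10    EE         240               12                      14
10        11    CS         235               13                      15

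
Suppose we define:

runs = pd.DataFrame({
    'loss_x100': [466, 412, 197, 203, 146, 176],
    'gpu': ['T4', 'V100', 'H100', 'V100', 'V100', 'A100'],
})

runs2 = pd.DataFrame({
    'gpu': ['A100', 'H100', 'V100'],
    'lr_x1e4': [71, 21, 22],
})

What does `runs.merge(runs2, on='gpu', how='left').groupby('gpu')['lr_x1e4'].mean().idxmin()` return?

H100

merge on 'gpu' (how='left') → 6 rows:
   loss_x100   gpu  lr_x1e4
0        466    T4      NaN
1        412  V100     22.0
2        197  H100     21.0
3        203  V100     22.0
4        146  V100     22.0
5        176  A100     71.0
group by gpu, mean of lr_x1e4:
gpu
A100    71.0
H100    21.0
T4       NaN
V100    22.0
Name: lr_x1e4, dtype: float64
So idxmin() = H100.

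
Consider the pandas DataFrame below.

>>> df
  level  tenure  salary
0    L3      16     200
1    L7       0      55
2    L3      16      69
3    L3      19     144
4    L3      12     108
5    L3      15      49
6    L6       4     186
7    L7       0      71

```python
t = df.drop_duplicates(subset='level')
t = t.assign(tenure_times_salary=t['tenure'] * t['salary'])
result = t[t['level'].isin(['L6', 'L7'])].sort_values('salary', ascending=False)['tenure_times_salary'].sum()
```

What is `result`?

drop duplicate level (keep=first):
  level  tenure  salary
0    L3      16     200
1    L7       0      55
6    L6       4     186
add column tenure_times_salary = t['tenure'] * t['salary']:
  level  tenure  salary  tenure_times_salary
0    L3      16     200                 3200
1    L7       0      55                    0
6    L6       4     186                  744
filter rows where level in ['L6', 'L7']:
  level  tenure  salary  tenure_times_salary
1    L7       0      55                    0
6    L6       4     186                  744
sort by salary descending:
  level  tenure  salary  tenure_times_salary
6    L6       4     186                  744
1    L7       0      55                    0

744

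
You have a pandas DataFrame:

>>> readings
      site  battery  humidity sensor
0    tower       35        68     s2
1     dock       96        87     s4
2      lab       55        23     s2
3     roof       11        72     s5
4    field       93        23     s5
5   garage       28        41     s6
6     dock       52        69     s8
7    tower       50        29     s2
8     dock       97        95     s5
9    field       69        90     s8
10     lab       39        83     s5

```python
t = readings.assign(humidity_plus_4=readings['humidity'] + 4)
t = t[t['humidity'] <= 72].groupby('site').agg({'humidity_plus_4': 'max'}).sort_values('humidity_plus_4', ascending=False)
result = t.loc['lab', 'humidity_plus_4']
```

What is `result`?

27

add column humidity_plus_4 = readings['humidity'] + 4:
      site  battery  humidity sensor  humidity_plus_4
0    tower       35        68     s2               72
1     dock       96        87     s4               91
2      lab       55        23     s2               27
3     roof       11        72     s5               76
4    field       93        23     s5               27
5   garage       28        41     s6               45
6     dock       52        69     s8               73
7    tower       50        29     s2               33
8     dock       97        95     s5               99
9    field       69        90     s8               94
10     lab       39        83     s5               87
filter rows where humidity <= 72:
     site  battery  humidity sensor  humidity_plus_4
0   tower       35        68     s2               72
2     lab       55        23     s2               27
3    roof       11        72     s5               76
4   field       93        23     s5               27
5  garage       28        41     s6               45
6    dock       52        69     s8               73
7   tower       50        29     s2               33
group by site, max of humidity_plus_4:
        humidity_plus_4
site                   
dock                 73
field                27
garage               45
lab                  27
roof                 76
tower                72
sort by humidity_plus_4 descending:
        humidity_plus_4
site                   
roof                 76
dock                 73
tower                72
garage               45
field                27
lab                  27
The value at row 'lab', column 'humidity_plus_4' is 27.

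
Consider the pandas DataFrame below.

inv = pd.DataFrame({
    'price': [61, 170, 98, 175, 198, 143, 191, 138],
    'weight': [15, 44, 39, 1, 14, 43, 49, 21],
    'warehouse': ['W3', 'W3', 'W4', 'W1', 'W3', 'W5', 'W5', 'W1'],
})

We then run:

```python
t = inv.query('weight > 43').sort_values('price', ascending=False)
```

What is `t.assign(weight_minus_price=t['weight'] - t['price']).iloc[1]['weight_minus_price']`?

-126

filter rows where weight > 43:
   price  weight warehouse
1    170      44        W3
6    191      49        W5
sort by price descending:
   price  weight warehouse
6    191      49        W5
1    170      44        W3
add column weight_minus_price = t['weight'] - t['price']:
   price  weight warehouse  weight_minus_price
6    191      49        W5                -142
1    170      44        W3                -126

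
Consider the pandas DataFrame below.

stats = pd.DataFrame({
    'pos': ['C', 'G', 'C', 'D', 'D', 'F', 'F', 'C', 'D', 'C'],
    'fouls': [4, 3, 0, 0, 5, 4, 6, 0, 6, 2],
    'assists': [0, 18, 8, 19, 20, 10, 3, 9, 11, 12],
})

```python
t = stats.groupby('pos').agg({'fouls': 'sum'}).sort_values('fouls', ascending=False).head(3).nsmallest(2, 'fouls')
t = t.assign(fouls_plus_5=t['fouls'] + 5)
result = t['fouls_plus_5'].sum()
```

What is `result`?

26

group by pos, sum of fouls:
     fouls
pos       
C        6
D       11
F       10
G        3
sort by fouls descending:
     fouls
pos       
D       11
F       10
C        6
G        3
take first 3 rows:
     fouls
pos       
D       11
F       10
C        6
take 2 rows with smallest fouls:
     fouls
pos       
C        6
F       10
add column fouls_plus_5 = t['fouls'] + 5:
     fouls  fouls_plus_5
pos                     
C        6            11
F       10            15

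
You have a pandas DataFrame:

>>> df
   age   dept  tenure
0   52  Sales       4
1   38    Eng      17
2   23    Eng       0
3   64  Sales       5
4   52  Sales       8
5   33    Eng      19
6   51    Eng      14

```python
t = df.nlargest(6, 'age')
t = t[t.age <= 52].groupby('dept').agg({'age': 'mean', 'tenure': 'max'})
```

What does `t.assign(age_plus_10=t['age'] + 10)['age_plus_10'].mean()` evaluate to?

56.3333333333

take 6 rows with largest age:
   age   dept  tenure
3   64  Sales       5
0   52  Sales       4
4   52  Sales       8
6   51    Eng      14
1   38    Eng      17
5   33    Eng      19
filter rows where age <= 52:
   age   dept  tenure
0   52  Sales       4
4   52  Sales       8
6   51    Eng      14
1   38    Eng      17
5   33    Eng      19
group by dept: mean(age), max(tenure):
             age  tenure
dept                    
Eng    40.666667      19
Sales  52.000000       8
add column age_plus_10 = t['age'] + 10:
             age  tenure  age_plus_10
dept                                 
Eng    40.666667      19    50.666667
Sales  52.000000       8    62.000000
Then the mean of column 'age_plus_10': 56.3333333333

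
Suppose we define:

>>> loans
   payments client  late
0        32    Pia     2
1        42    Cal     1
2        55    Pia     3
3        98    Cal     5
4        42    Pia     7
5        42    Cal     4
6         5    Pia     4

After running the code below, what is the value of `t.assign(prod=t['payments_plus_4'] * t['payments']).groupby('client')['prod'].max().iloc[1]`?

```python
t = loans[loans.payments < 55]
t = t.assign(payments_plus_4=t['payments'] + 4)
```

filter rows where payments < 55:
   payments client  late
0        32    Pia     2
1        42    Cal     1
4        42    Pia     7
5        42    Cal     4
6         5    Pia     4
add column payments_plus_4 = t['payments'] + 4:
   payments client  late  payments_plus_4
0        32    Pia     2               36
1        42    Cal     1               46
4        42    Pia     7               46
5        42    Cal     4               46
6         5    Pia     4                9
add column prod = t['payments_plus_4'] * t['payments']:
   payments client  late  payments_plus_4  prod
0        32    Pia     2               36  1152
1        42    Cal     1               46  1932
4        42    Pia     7               46  1932
5        42    Cal     4               46  1932
6         5    Pia     4                9    45
group by client, max of prod:
client
Cal    1932
Pia    1932
Name: prod, dtype: int64
Reading off the value at position 1, we get 1932.

1932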